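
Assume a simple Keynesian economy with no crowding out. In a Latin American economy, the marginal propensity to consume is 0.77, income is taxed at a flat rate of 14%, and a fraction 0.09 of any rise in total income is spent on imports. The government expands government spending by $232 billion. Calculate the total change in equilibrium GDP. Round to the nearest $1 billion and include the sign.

+$542 billion

Expenditure multiplier = 1/(1 − c(1−t) + m) = 1/(1 − 0.77×0.86 + 0.09) = 1/0.4278 ≈ 2.338.
ΔY = k × ΔG = (+$232 billion) / 0.4278 ≈ +$542 billion.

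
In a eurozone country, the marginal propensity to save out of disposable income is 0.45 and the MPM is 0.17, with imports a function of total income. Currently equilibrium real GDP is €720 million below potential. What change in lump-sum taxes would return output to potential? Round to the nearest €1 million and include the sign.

MPC = 1 − MPS = 1 − 0.45 = 0.55.
Spending multiplier = 1/(1 − c + m) = 1/(1 − 0.55 + 0.17) = 1/0.62 ≈ 1.613.
Tax multiplier = −c·k = −0.55/0.62 ≈ −0.887. Need ΔY = +€720 million, so ΔT = ΔY/(−c·k) = −(+€720 million) × 0.62 / 0.55 ≈ −€812 million.
The government should cut lump-sum taxes by €812 million.

−€812 million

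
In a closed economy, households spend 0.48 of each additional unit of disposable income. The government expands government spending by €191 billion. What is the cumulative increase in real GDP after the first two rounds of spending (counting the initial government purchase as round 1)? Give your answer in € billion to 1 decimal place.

Round 1 adds ΔG = €191 billion; each later round is MPC = 0.48 times the previous.
After 2 rounds: 191 + 91.68 = ΔG·(1 − c^2)/(1 − c) = 191 × (1 − 0.2304)/0.52 ≈ €282.7 billion.

€282.7 billion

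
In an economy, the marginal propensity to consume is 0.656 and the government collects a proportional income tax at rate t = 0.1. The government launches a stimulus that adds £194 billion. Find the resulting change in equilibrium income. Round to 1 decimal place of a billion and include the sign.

Expenditure multiplier = 1/(1 − c(1−t)) = 1/(1 − 0.656×0.9) = 1/0.4096 ≈ 2.441.
ΔY = k × ΔG = (+£194 billion) / 0.4096 ≈ +£473.6 billion.

+£473.6 billion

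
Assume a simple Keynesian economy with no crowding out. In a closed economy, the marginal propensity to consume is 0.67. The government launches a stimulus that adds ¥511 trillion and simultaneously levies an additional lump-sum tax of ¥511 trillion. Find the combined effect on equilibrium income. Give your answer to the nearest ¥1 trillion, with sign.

Expenditure multiplier = 1/(1 − MPC) = 1/(1 − 0.67) = 1/0.33 ≈ 3.03.
ΔG contributes k·ΔG = (+¥511 trillion) / 0.33 ≈ +¥1,548.5 trillion.
ΔT of +¥511 trillion changes first-round spending by −c·ΔT = −¥342.37 trillion, contributing k·(−c·ΔT) = (−¥342.37 trillion) / 0.33 ≈ −¥1,037.5 trillion.
With ΔG = ΔT and no other leakages, the balanced-budget multiplier is 1, so ΔY = ΔG = +¥511 trillion.

+¥511 trillion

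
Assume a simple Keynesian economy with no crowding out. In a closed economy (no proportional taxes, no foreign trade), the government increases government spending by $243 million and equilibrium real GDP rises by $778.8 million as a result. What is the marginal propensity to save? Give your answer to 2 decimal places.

Implied spending multiplier k = ΔY/ΔG = 778.8/243 ≈ 3.2049.
Since k = 1/(1 − MPC), MPC = 1 − 1/k = 1 − ΔG/ΔY = 1 − 243/778.8 ≈ 0.69.
MPS = 1 − MPC = 0.31.

0.31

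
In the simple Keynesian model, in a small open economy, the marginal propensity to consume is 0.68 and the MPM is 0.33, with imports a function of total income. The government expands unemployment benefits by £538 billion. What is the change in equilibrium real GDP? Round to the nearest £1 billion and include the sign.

The transfer change shifts disposable income by +£538 billion, so first-round consumption changes by c·ΔTR = 0.68 × (+£538 billion) = +£365.84 billion.
Expenditure multiplier = 1/(1 − c + m) = 1/(1 − 0.68 + 0.33) = 1/0.65 ≈ 1.538.
The transfer multiplier is c × k ≈ 1.046, so ΔY = k × (c·ΔTR) = (+£365.84 billion) / 0.65 ≈ +£563 billion.

+£563 billion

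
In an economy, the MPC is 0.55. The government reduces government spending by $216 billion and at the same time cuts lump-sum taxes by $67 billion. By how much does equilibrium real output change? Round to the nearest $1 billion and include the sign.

Expenditure multiplier = 1/(1 − MPC) = 1/(1 − 0.55) = 1/0.45 ≈ 2.222.
ΔG contributes k·ΔG = (−$216 billion) / 0.45 = −$480 billion.
ΔT of −$67 billion changes first-round spending by −c·ΔT = +$36.85 billion, contributing k·(−c·ΔT) = (+$36.85 billion) / 0.45 ≈ +$81.9 billion.
Net ΔY = k(ΔG − c·ΔT) = (−$179.15 billion) / 0.45 ≈ −$398 billion.

−$398 billion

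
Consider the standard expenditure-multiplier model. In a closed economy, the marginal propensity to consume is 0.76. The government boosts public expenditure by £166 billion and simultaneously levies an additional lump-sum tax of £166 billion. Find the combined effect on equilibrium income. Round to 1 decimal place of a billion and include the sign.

+£166.0 billion

Expenditure multiplier = 1/(1 − MPC) = 1/(1 − 0.76) = 1/0.24 ≈ 4.167.
ΔG contributes k·ΔG = (+£166 billion) / 0.24 ≈ +£691.7 billion.
ΔT of +£166 billion changes first-round spending by −c·ΔT = −£126.16 billion, contributing k·(−c·ΔT) = (−£126.16 billion) / 0.24 ≈ −£525.7 billion.
With ΔG = ΔT and no other leakages, the balanced-budget multiplier is 1, so ΔY = ΔG = +£166 billion.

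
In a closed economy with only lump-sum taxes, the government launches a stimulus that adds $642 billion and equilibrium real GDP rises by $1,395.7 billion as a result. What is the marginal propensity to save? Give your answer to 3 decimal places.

0.460

Implied spending multiplier k = ΔY/ΔG = 1,395.7/642 ≈ 2.174.
Since k = 1/(1 − MPC), MPC = 1 − 1/k = 1 − ΔG/ΔY = 1 − 642/1,395.7 ≈ 0.540.
MPS = 1 − MPC = 0.460.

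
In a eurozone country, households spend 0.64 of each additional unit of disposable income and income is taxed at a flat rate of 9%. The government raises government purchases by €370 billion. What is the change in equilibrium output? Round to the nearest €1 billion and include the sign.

Spending multiplier = 1/(1 − c(1−t)) = 1/(1 − 0.64×0.91) = 1/0.4176 ≈ 2.395.
ΔY = k × ΔG = (+€370 billion) / 0.4176 ≈ +€886 billion.

+€886 billion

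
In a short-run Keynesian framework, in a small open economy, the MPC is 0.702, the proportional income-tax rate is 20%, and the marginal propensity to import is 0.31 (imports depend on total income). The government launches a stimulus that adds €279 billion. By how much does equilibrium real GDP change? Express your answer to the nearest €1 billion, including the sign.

Government-spending multiplier = 1/(1 − c(1−t) + m) = 1/(1 − 0.702×0.8 + 0.31) = 1/0.7484 ≈ 1.336.
ΔY = k × ΔG = (+€279 billion) / 0.7484 ≈ +€373 billion.

+€373 billion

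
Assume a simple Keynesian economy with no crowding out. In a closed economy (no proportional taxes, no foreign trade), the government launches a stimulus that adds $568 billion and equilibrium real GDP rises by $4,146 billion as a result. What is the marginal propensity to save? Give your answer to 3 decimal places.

Implied spending multiplier k = ΔY/ΔG = 4,146/568 ≈ 7.2993.
Since k = 1/(1 − MPC), MPC = 1 − 1/k = 1 − ΔG/ΔY = 1 − 568/4,146 ≈ 0.863.
MPS = 1 − MPC = 0.137.

0.137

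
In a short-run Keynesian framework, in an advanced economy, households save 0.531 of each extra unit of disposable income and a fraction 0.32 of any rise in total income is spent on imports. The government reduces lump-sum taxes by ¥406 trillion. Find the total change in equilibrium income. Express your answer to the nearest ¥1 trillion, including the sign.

MPC = 1 − MPS = 1 − 0.531 = 0.469.
A lump-sum tax change of −¥406 trillion shifts disposable income by +¥406 trillion; first-round consumption changes by −c × ΔT = −0.469 × (−¥406 trillion) = +¥190.414 trillion.
Expenditure multiplier = 1/(1 − c + m) = 1/(1 − 0.469 + 0.32) = 1/0.851 ≈ 1.175.
The tax multiplier is −c × k ≈ −0.551, so ΔY = k × (−c·ΔT) = (+¥190.414 trillion) / 0.851 ≈ +¥224 trillion.

+¥224 trillion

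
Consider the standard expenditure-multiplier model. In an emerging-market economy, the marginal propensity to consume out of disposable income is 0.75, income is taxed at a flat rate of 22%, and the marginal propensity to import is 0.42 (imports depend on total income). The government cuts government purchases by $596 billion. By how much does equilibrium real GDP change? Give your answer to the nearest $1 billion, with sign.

Government-spending multiplier = 1/(1 − c(1−t) + m) = 1/(1 − 0.75×0.78 + 0.42) = 1/0.835 ≈ 1.198.
ΔY = k × ΔG = (−$596 billion) / 0.835 ≈ −$714 billion.

−$714 billion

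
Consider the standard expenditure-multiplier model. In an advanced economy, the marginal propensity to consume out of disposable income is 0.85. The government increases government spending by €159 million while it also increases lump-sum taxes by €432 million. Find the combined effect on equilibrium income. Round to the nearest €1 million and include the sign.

−€1,388 million

Expenditure multiplier = 1/(1 − MPC) = 1/(1 − 0.85) = 1/0.15 ≈ 6.667.
ΔG contributes k·ΔG = (+€159 million) / 0.15 = +€1,060 million.
ΔT of +€432 million changes first-round spending by −c·ΔT = −€367.2 million, contributing k·(−c·ΔT) = (−€367.2 million) / 0.15 = −€2,448 million.
Net ΔY = k(ΔG − c·ΔT) = (−€208.2 million) / 0.15 = −€1,388 million.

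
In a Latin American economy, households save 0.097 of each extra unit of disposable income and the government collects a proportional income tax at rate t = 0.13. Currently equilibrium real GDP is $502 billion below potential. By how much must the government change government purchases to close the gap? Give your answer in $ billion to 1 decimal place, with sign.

MPC = 1 − MPS = 1 − 0.097 = 0.903.
Spending multiplier = 1/(1 − c(1−t)) = 1/(1 − 0.903×0.87) = 1/0.21439 ≈ 4.664.
Need ΔY = +$502 billion, so ΔG = ΔY/k = (+$502 billion) × 0.21439 ≈ +$107.6 billion.
The government should increase government purchases by $107.6 billion.

+$107.6 billion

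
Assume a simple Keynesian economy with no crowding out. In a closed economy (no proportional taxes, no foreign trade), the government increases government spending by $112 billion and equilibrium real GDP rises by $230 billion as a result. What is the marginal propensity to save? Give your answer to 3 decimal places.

Implied spending multiplier k = ΔY/ΔG = 230/112 ≈ 2.0536.
Since k = 1/(1 − MPC), MPC = 1 − 1/k = 1 − ΔG/ΔY = 1 − 112/230 ≈ 0.513.
MPS = 1 − MPC = 0.487.

0.487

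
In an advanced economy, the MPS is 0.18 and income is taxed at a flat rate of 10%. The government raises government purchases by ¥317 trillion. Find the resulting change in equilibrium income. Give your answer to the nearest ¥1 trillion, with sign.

MPC = 1 − MPS = 1 − 0.18 = 0.82.
Spending multiplier = 1/(1 − c(1−t)) = 1/(1 − 0.82×0.9) = 1/0.262 ≈ 3.817.
ΔY = k × ΔG = (+¥317 trillion) / 0.262 ≈ +¥1,210 trillion.

+¥1,210 trillion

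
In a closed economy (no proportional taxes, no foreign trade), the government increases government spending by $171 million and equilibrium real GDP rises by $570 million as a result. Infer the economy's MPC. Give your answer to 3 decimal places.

Implied spending multiplier k = ΔY/ΔG = 570/171 ≈ 3.3333.
Since k = 1/(1 − MPC), MPC = 1 − 1/k = 1 − ΔG/ΔY = 1 − 171/570 = 0.700.

0.700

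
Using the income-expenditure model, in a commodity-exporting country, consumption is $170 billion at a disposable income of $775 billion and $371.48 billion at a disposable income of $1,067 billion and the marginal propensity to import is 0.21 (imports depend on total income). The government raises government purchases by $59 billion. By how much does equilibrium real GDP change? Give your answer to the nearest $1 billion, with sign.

MPC = ΔC/ΔYd = (371.48 − 170)/(1,067 − 775) = 201.48/292 = 0.69.
Government-spending multiplier = 1/(1 − c + m) = 1/(1 − 0.69 + 0.21) = 1/0.52 ≈ 1.923.
ΔY = k × ΔG = (+$59 billion) / 0.52 ≈ +$113 billion.

+$113 billion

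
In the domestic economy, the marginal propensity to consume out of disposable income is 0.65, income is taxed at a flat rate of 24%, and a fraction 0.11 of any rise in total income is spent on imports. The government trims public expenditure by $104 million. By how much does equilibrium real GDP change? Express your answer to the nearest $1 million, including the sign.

Government-spending multiplier = 1/(1 − c(1−t) + m) = 1/(1 − 0.65×0.76 + 0.11) = 1/0.616 ≈ 1.623.
ΔY = k × ΔG = (−$104 million) / 0.616 ≈ −$169 million.

−$169 million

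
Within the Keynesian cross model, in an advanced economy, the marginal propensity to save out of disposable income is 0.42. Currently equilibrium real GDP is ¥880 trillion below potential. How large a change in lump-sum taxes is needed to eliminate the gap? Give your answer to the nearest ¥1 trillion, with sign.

MPC = 1 − MPS = 1 − 0.42 = 0.58.
Spending multiplier = 1/(1 − MPC) = 1/(1 − 0.58) = 1/0.42 ≈ 2.381.
Tax multiplier = −c·k = −0.58/0.42 ≈ −1.381. Need ΔY = +¥880 trillion, so ΔT = ΔY/(−c·k) = −(+¥880 trillion) × 0.42 / 0.58 ≈ −¥637 trillion.
The government should cut lump-sum taxes by ¥637 trillion.

−¥637 trillion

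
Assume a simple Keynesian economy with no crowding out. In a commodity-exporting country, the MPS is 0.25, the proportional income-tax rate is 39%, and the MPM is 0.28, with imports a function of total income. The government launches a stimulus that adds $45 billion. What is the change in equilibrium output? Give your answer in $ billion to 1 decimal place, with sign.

+$54.7 billion

MPC = 1 − MPS = 1 − 0.25 = 0.75.
Expenditure multiplier = 1/(1 − c(1−t) + m) = 1/(1 − 0.75×0.61 + 0.28) = 1/0.8225 ≈ 1.216.
ΔY = k × ΔG = (+$45 billion) / 0.8225 ≈ +$54.7 billion.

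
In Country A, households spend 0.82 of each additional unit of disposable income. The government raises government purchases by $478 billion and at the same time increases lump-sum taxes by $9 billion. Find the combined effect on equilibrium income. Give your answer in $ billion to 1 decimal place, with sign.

+$2,614.6 billion

Expenditure multiplier = 1/(1 − MPC) = 1/(1 − 0.82) = 1/0.18 ≈ 5.556.
ΔG contributes k·ΔG = (+$478 billion) / 0.18 ≈ +$2,655.6 billion.
ΔT of +$9 billion changes first-round spending by −c·ΔT = −$7.38 billion, contributing k·(−c·ΔT) = (−$7.38 billion) / 0.18 = −$41 billion.
Net ΔY = k(ΔG − c·ΔT) = (+$470.62 billion) / 0.18 ≈ +$2,614.6 billion.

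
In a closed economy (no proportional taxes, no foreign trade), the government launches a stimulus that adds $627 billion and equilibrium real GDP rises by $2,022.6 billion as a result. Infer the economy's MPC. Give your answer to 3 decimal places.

0.690

Implied spending multiplier k = ΔY/ΔG = 2,022.6/627 ≈ 3.2258.
Since k = 1/(1 − MPC), MPC = 1 − 1/k = 1 − ΔG/ΔY = 1 − 627/2,022.6 ≈ 0.690.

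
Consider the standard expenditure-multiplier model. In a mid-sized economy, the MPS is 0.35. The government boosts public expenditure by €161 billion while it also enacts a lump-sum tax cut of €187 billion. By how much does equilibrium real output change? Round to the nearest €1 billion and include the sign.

MPC = 1 − MPS = 1 − 0.35 = 0.65.
Expenditure multiplier = 1/(1 − MPC) = 1/(1 − 0.65) = 1/0.35 ≈ 2.857.
ΔG contributes k·ΔG = (+€161 billion) / 0.35 = +€460 billion.
ΔT of −€187 billion changes first-round spending by −c·ΔT = +€121.55 billion, contributing k·(−c·ΔT) = (+€121.55 billion) / 0.35 ≈ +€347.3 billion.
Net ΔY = k(ΔG − c·ΔT) = (+€282.55 billion) / 0.35 ≈ +€807 billion.

+€807 billion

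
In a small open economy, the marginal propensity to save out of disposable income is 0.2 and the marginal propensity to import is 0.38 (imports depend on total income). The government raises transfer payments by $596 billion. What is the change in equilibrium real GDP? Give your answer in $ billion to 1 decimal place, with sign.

+$822.1 billion

MPC = 1 − MPS = 1 − 0.2 = 0.8.
The transfer change shifts disposable income by +$596 billion, so first-round consumption changes by c·ΔTR = 0.8 × (+$596 billion) = +$476.8 billion.
Expenditure multiplier = 1/(1 − c + m) = 1/(1 − 0.8 + 0.38) = 1/0.58 ≈ 1.724.
The transfer multiplier is c × k ≈ 1.379, so ΔY = k × (c·ΔTR) = (+$476.8 billion) / 0.58 ≈ +$822.1 billion.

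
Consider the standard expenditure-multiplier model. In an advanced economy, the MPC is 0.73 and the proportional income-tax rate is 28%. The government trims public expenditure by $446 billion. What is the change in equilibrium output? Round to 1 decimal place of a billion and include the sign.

−$940.1 billion

Spending multiplier = 1/(1 − c(1−t)) = 1/(1 − 0.73×0.72) = 1/0.4744 ≈ 2.108.
ΔY = k × ΔG = (−$446 billion) / 0.4744 ≈ −$940.1 billion.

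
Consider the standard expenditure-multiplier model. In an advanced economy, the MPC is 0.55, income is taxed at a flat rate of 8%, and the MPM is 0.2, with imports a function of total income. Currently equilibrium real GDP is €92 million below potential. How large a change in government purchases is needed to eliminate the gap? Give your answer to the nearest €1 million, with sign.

+€64 million

Spending multiplier = 1/(1 − c(1−t) + m) = 1/(1 − 0.55×0.92 + 0.2) = 1/0.694 ≈ 1.441.
Need ΔY = +€92 million, so ΔG = ΔY/k = (+€92 million) × 0.694 ≈ +€64 million.
The government should increase government purchases by €64 million.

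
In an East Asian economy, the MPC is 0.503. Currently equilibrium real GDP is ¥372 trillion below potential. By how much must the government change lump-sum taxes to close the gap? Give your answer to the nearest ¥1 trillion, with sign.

−¥368 trillion

Spending multiplier = 1/(1 − MPC) = 1/(1 − 0.503) = 1/0.497 ≈ 2.012.
Tax multiplier = −c·k = −0.503/0.497 ≈ −1.012. Need ΔY = +¥372 trillion, so ΔT = ΔY/(−c·k) = −(+¥372 trillion) × 0.497 / 0.503 ≈ −¥368 trillion.
The government should cut lump-sum taxes by ¥368 trillion.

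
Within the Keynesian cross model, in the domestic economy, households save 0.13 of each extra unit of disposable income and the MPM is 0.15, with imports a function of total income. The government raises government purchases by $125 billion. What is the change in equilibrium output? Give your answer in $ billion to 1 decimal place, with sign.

MPC = 1 − MPS = 1 − 0.13 = 0.87.
Expenditure multiplier = 1/(1 − c + m) = 1/(1 − 0.87 + 0.15) = 1/0.28 ≈ 3.571.
ΔY = k × ΔG = (+$125 billion) / 0.28 ≈ +$446.4 billion.

+$446.4 billion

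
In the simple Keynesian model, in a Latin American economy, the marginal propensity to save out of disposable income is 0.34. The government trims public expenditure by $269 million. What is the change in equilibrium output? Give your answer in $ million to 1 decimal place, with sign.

MPC = 1 − MPS = 1 − 0.34 = 0.66.
Expenditure multiplier = 1/(1 − MPC) = 1/(1 − 0.66) = 1/0.34 ≈ 2.941.
ΔY = k × ΔG = (−$269 million) / 0.34 ≈ −$791.2 million.

−$791.2 million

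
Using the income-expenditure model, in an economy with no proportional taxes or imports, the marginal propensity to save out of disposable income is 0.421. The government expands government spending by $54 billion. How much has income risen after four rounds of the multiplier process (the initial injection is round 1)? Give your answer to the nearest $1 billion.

MPC = 1 − MPS = 1 − 0.421 = 0.579.
Round 1 adds ΔG = $54 billion; each later round is MPC = 0.579 times the previous.
After 4 rounds: 54 + 31.266 + 18.103014 + 10.481645106 = ΔG·(1 − c^4)/(1 − c) = 54 × (1 − 0.112386528081)/0.421 ≈ $114 billion.

$114 billion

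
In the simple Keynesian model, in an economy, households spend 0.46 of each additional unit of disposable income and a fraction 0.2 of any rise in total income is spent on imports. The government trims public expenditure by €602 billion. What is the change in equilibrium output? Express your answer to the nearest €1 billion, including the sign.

Spending multiplier = 1/(1 − c + m) = 1/(1 − 0.46 + 0.2) = 1/0.74 ≈ 1.351.
ΔY = k × ΔG = (−€602 billion) / 0.74 ≈ −€814 billion.

−€814 billion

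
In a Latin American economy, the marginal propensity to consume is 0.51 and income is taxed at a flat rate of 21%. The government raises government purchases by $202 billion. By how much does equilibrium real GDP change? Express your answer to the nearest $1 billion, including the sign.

Spending multiplier = 1/(1 − c(1−t)) = 1/(1 − 0.51×0.79) = 1/0.5971 ≈ 1.675.
ΔY = k × ΔG = (+$202 billion) / 0.5971 ≈ +$338 billion.

+$338 billion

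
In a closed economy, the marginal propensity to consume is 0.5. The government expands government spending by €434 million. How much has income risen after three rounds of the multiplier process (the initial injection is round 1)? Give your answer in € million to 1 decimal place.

€759.5 million

Round 1 adds ΔG = €434 million; each later round is MPC = 0.5 times the previous.
After 3 rounds: 434 + 217 + 108.5 = ΔG·(1 − c^3)/(1 − c) = 434 × (1 − 0.125)/0.5 = €759.5 million.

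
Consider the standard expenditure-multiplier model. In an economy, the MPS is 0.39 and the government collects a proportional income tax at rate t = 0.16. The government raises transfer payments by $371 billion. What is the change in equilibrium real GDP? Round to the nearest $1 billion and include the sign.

MPC = 1 − MPS = 1 − 0.39 = 0.61.
The transfer change shifts disposable income by +$371 billion, so first-round consumption changes by c·ΔTR = 0.61 × (+$371 billion) = +$226.31 billion.
Expenditure multiplier = 1/(1 − c(1−t)) = 1/(1 − 0.61×0.84) = 1/0.4876 ≈ 2.051.
The transfer multiplier is c × k ≈ 1.251, so ΔY = k × (c·ΔTR) = (+$226.31 billion) / 0.4876 ≈ +$464 billion.

+$464 billion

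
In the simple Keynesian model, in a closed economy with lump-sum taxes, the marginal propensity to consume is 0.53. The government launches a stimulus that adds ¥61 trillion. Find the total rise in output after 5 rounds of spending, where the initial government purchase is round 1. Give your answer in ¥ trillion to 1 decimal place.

Round 1 adds ΔG = ¥61 trillion; each later round is MPC = 0.53 times the previous.
After 5 rounds: 61 + 32.33 + 17.1349 + 9.081497 + 4.81319341 = ΔG·(1 − c^5)/(1 − c) = 61 × (1 − 0.0418195493)/0.47 ≈ ¥124.4 trillion.

¥124.4 trillion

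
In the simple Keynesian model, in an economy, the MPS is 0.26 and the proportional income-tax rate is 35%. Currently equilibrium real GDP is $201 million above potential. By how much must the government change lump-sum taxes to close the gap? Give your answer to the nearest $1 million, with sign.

MPC = 1 − MPS = 1 − 0.26 = 0.74.
Spending multiplier = 1/(1 − c(1−t)) = 1/(1 − 0.74×0.65) = 1/0.519 ≈ 1.927.
Tax multiplier = −c·k = −0.74/0.519 ≈ −1.426. Need ΔY = −$201 million, so ΔT = ΔY/(−c·k) = −(−$201 million) × 0.519 / 0.74 ≈ +$141 million.
The government should raise lump-sum taxes by $141 million.

+$141 million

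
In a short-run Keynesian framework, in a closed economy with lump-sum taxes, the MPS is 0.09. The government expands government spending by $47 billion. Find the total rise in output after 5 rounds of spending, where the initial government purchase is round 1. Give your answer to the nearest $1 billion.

$196 billion

MPC = 1 − MPS = 1 − 0.09 = 0.91.
Round 1 adds ΔG = $47 billion; each later round is MPC = 0.91 times the previous.
After 5 rounds: 47 + 42.77 + 38.9207 + 35.417837 + 32.23023167 = ΔG·(1 − c^5)/(1 − c) = 47 × (1 − 0.6240321451)/0.09 ≈ $196 billion.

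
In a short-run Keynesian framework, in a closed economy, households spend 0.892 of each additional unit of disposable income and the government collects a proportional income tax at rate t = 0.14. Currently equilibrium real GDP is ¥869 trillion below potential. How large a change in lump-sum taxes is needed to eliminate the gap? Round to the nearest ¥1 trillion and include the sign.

−¥227 trillion

Spending multiplier = 1/(1 − c(1−t)) = 1/(1 − 0.892×0.86) = 1/0.23288 ≈ 4.294.
Tax multiplier = −c·k = −0.892/0.23288 ≈ −3.83. Need ΔY = +¥869 trillion, so ΔT = ΔY/(−c·k) = −(+¥869 trillion) × 0.23288 / 0.892 ≈ −¥227 trillion.
The government should cut lump-sum taxes by ¥227 trillion.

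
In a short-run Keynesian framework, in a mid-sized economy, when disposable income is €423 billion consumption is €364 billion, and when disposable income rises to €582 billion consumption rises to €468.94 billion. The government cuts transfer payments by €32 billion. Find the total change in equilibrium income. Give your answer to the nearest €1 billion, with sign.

−€62 billion

MPC = ΔC/ΔYd = (468.94 − 364)/(582 − 423) = 104.94/159 = 0.66.
The transfer change shifts disposable income by −€32 billion, so first-round consumption changes by c·ΔTR = 0.66 × (−€32 billion) = −€21.12 billion.
Expenditure multiplier = 1/(1 − MPC) = 1/(1 − 0.66) = 1/0.34 ≈ 2.941.
The transfer multiplier is c × k ≈ 1.941, so ΔY = k × (c·ΔTR) = (−€21.12 billion) / 0.34 ≈ −€62 billion.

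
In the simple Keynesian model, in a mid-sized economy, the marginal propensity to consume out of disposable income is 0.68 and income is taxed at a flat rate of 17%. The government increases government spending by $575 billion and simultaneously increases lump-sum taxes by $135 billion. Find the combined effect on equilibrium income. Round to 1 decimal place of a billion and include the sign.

Expenditure multiplier = 1/(1 − c(1−t)) = 1/(1 − 0.68×0.83) = 1/0.4356 ≈ 2.296.
ΔG contributes k·ΔG = (+$575 billion) / 0.4356 ≈ +$1,320 billion.
ΔT of +$135 billion changes first-round spending by −c·ΔT = −$91.8 billion, contributing k·(−c·ΔT) = (−$91.8 billion) / 0.4356 ≈ −$210.7 billion.
Net ΔY = k(ΔG − c·ΔT) = (+$483.2 billion) / 0.4356 ≈ +$1,109.3 billion.

+$1,109.3 billion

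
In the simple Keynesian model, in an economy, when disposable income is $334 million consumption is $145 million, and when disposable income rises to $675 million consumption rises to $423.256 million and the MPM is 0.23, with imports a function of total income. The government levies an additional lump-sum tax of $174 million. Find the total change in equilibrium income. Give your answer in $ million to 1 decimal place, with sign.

−$343.0 million

MPC = ΔC/ΔYd = (423.256 − 145)/(675 − 334) = 278.256/341 = 0.816.
A lump-sum tax change of +$174 million shifts disposable income by −$174 million; first-round consumption changes by −c × ΔT = −0.816 × (+$174 million) = −$141.984 million.
Expenditure multiplier = 1/(1 − c + m) = 1/(1 − 0.816 + 0.23) = 1/0.414 ≈ 2.415.
The tax multiplier is −c × k ≈ −1.971, so ΔY = k × (−c·ΔT) = (−$141.984 million) / 0.414 ≈ −$343 million.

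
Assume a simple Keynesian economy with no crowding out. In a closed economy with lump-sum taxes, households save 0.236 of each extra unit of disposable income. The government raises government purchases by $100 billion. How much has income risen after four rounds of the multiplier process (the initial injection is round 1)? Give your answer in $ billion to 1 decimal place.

MPC = 1 − MPS = 1 − 0.236 = 0.764.
Round 1 adds ΔG = $100 billion; each later round is MPC = 0.764 times the previous.
After 4 rounds: 100 + 76.4 + 58.3696 + 44.5943744 = ΔG·(1 − c^4)/(1 − c) = 100 × (1 − 0.340701020416)/0.236 ≈ $279.4 billion.

$279.4 billion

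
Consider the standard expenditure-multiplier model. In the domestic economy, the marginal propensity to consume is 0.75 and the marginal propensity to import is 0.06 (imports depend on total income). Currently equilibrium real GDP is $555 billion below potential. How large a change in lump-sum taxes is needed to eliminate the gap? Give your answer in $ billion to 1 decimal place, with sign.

Spending multiplier = 1/(1 − c + m) = 1/(1 − 0.75 + 0.06) = 1/0.31 ≈ 3.226.
Tax multiplier = −c·k = −0.75/0.31 ≈ −2.419. Need ΔY = +$555 billion, so ΔT = ΔY/(−c·k) = −(+$555 billion) × 0.31 / 0.75 = −$229.4 billion.
The government should cut lump-sum taxes by $229.4 billion.

−$229.4 billion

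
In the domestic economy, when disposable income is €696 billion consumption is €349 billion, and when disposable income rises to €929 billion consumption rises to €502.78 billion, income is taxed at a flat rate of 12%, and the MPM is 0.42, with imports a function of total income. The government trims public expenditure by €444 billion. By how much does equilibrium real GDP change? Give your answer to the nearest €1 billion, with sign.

−€529 billion

MPC = ΔC/ΔYd = (502.78 − 349)/(929 − 696) = 153.78/233 = 0.66.
Expenditure multiplier = 1/(1 − c(1−t) + m) = 1/(1 − 0.66×0.88 + 0.42) = 1/0.8392 ≈ 1.192.
ΔY = k × ΔG = (−€444 billion) / 0.8392 ≈ −€529 billion.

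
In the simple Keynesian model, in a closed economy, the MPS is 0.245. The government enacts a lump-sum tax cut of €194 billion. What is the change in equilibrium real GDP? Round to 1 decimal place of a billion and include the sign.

+€597.8 billion

MPC = 1 − MPS = 1 − 0.245 = 0.755.
A lump-sum tax change of −€194 billion shifts disposable income by +€194 billion; first-round consumption changes by −c × ΔT = −0.755 × (−€194 billion) = +€146.47 billion.
Expenditure multiplier = 1/(1 − MPC) = 1/(1 − 0.755) = 1/0.245 ≈ 4.082.
The tax multiplier is −c × k ≈ −3.082, so ΔY = k × (−c·ΔT) = (+€146.47 billion) / 0.245 ≈ +€597.8 billion.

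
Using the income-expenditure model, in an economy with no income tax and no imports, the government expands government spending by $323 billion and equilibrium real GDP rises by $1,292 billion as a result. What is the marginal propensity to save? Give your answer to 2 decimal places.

Implied spending multiplier k = ΔY/ΔG = 1,292/323 = 4.
Since k = 1/(1 − MPC), MPC = 1 − 1/k = 1 − ΔG/ΔY = 1 − 323/1,292 = 0.75.
MPS = 1 − MPC = 0.25.

0.25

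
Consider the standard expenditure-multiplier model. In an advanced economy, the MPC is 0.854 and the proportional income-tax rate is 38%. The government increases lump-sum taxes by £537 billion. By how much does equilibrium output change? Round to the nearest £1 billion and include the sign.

−£975 billion

A lump-sum tax change of +£537 billion shifts disposable income by −£537 billion; first-round consumption changes by −c × ΔT = −0.854 × (+£537 billion) = −£458.598 billion.
Expenditure multiplier = 1/(1 − c(1−t)) = 1/(1 − 0.854×0.62) = 1/0.47052 ≈ 2.125.
The tax multiplier is −c × k ≈ −1.815, so ΔY = k × (−c·ΔT) = (−£458.598 billion) / 0.47052 ≈ −£975 billion.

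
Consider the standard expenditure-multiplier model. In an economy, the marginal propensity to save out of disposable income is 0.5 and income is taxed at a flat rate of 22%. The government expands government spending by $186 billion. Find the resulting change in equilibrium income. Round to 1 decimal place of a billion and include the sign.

+$304.9 billion

MPC = 1 − MPS = 1 − 0.5 = 0.5.
Spending multiplier = 1/(1 − c(1−t)) = 1/(1 − 0.5×0.78) = 1/0.61 ≈ 1.639.
ΔY = k × ΔG = (+$186 billion) / 0.61 ≈ +$304.9 billion.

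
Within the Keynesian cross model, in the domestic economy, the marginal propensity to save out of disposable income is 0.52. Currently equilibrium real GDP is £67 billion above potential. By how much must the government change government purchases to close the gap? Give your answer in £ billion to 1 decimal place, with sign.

MPC = 1 − MPS = 1 − 0.52 = 0.48.
Spending multiplier = 1/(1 − MPC) = 1/(1 − 0.48) = 1/0.52 ≈ 1.923.
Need ΔY = −£67 billion, so ΔG = ΔY/k = (−£67 billion) × 0.52 ≈ −£34.8 billion.
The government should cut government purchases by £34.8 billion.

−£34.8 billion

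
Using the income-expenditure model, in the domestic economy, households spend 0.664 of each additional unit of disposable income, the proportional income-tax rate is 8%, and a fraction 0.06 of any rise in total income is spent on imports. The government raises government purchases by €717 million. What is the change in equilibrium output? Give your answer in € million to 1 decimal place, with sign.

+€1,596.5 million

Government-spending multiplier = 1/(1 − c(1−t) + m) = 1/(1 − 0.664×0.92 + 0.06) = 1/0.44912 ≈ 2.227.
ΔY = k × ΔG = (+€717 million) / 0.44912 ≈ +€1,596.5 million.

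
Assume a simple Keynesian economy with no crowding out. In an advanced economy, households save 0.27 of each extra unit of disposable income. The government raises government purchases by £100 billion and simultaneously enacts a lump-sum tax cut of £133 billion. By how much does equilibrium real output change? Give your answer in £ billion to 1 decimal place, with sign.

+£730.0 billion

MPC = 1 − MPS = 1 − 0.27 = 0.73.
Expenditure multiplier = 1/(1 − MPC) = 1/(1 − 0.73) = 1/0.27 ≈ 3.704.
ΔG contributes k·ΔG = (+£100 billion) / 0.27 ≈ +£370.4 billion.
ΔT of −£133 billion changes first-round spending by −c·ΔT = +£97.09 billion, contributing k·(−c·ΔT) = (+£97.09 billion) / 0.27 ≈ +£359.6 billion.
Net ΔY = k(ΔG − c·ΔT) = (+£197.09 billion) / 0.27 ≈ +£730 billion.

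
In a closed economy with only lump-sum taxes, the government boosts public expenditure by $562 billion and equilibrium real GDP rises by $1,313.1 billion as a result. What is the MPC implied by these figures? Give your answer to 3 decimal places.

Implied spending multiplier k = ΔY/ΔG = 1,313.1/562 ≈ 2.3365.
Since k = 1/(1 − MPC), MPC = 1 − 1/k = 1 − ΔG/ΔY = 1 − 562/1,313.1 ≈ 0.572.

0.572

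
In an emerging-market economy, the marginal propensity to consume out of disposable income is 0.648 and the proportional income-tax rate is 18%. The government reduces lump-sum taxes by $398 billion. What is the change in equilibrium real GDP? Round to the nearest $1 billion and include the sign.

+$550 billion

A lump-sum tax change of −$398 billion shifts disposable income by +$398 billion; first-round consumption changes by −c × ΔT = −0.648 × (−$398 billion) = +$257.904 billion.
Expenditure multiplier = 1/(1 − c(1−t)) = 1/(1 − 0.648×0.82) = 1/0.46864 ≈ 2.134.
The tax multiplier is −c × k ≈ −1.383, so ΔY = k × (−c·ΔT) = (+$257.904 billion) / 0.46864 ≈ +$550 billion.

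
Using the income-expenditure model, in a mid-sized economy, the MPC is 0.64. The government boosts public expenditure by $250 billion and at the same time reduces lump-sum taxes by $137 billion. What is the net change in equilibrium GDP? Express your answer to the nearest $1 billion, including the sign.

Expenditure multiplier = 1/(1 − MPC) = 1/(1 − 0.64) = 1/0.36 ≈ 2.778.
ΔG contributes k·ΔG = (+$250 billion) / 0.36 ≈ +$694.4 billion.
ΔT of −$137 billion changes first-round spending by −c·ΔT = +$87.68 billion, contributing k·(−c·ΔT) = (+$87.68 billion) / 0.36 ≈ +$243.6 billion.
Net ΔY = k(ΔG − c·ΔT) = (+$337.68 billion) / 0.36 = +$938 billion.

+$938 billion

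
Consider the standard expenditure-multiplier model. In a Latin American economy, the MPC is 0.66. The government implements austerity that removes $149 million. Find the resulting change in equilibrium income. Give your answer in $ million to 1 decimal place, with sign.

−$438.2 million

Expenditure multiplier = 1/(1 − MPC) = 1/(1 − 0.66) = 1/0.34 ≈ 2.941.
ΔY = k × ΔG = (−$149 million) / 0.34 ≈ −$438.2 million.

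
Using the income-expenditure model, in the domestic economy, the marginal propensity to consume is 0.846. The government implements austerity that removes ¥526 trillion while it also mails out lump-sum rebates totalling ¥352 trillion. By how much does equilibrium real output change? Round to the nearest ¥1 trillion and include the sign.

−¥1,482 trillion

Expenditure multiplier = 1/(1 − MPC) = 1/(1 − 0.846) = 1/0.154 ≈ 6.494.
ΔG contributes k·ΔG = (−¥526 trillion) / 0.154 ≈ −¥3,415.6 trillion.
ΔT of −¥352 trillion changes first-round spending by −c·ΔT = +¥297.792 trillion, contributing k·(−c·ΔT) = (+¥297.792 trillion) / 0.154 ≈ +¥1,933.7 trillion.
Net ΔY = k(ΔG − c·ΔT) = (−¥228.208 trillion) / 0.154 ≈ −¥1,482 trillion.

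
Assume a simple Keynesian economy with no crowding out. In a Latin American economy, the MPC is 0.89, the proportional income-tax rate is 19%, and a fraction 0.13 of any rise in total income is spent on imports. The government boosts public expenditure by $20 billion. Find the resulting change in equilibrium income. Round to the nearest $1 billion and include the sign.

Spending multiplier = 1/(1 − c(1−t) + m) = 1/(1 − 0.89×0.81 + 0.13) = 1/0.4091 ≈ 2.444.
ΔY = k × ΔG = (+$20 billion) / 0.4091 ≈ +$49 billion.

+$49 billion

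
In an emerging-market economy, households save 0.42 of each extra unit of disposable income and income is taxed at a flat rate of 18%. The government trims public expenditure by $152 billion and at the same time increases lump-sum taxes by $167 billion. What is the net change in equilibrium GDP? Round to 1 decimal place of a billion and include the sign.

MPC = 1 − MPS = 1 − 0.42 = 0.58.
Expenditure multiplier = 1/(1 − c(1−t)) = 1/(1 − 0.58×0.82) = 1/0.5244 ≈ 1.907.
ΔG contributes k·ΔG = (−$152 billion) / 0.5244 ≈ −$289.9 billion.
ΔT of +$167 billion changes first-round spending by −c·ΔT = −$96.86 billion, contributing k·(−c·ΔT) = (−$96.86 billion) / 0.5244 ≈ −$184.7 billion.
Net ΔY = k(ΔG − c·ΔT) = (−$248.86 billion) / 0.5244 ≈ −$474.6 billion.

−$474.6 billion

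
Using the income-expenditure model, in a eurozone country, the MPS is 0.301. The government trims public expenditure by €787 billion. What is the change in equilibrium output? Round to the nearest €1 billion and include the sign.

−€2,615 billion

MPC = 1 − MPS = 1 − 0.301 = 0.699.
Spending multiplier = 1/(1 − MPC) = 1/(1 − 0.699) = 1/0.301 ≈ 3.322.
ΔY = k × ΔG = (−€787 billion) / 0.301 ≈ −€2,615 billion.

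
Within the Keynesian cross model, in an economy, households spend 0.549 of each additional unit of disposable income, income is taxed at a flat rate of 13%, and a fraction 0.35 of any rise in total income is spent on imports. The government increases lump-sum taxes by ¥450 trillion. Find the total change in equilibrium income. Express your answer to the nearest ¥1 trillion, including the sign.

A lump-sum tax change of +¥450 trillion shifts disposable income by −¥450 trillion; first-round consumption changes by −c × ΔT = −0.549 × (+¥450 trillion) = −¥247.05 trillion.
Expenditure multiplier = 1/(1 − c(1−t) + m) = 1/(1 − 0.549×0.87 + 0.35) = 1/0.87237 ≈ 1.146.
The tax multiplier is −c × k ≈ −0.629, so ΔY = k × (−c·ΔT) = (−¥247.05 trillion) / 0.87237 ≈ −¥283 trillion.

−¥283 trillion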